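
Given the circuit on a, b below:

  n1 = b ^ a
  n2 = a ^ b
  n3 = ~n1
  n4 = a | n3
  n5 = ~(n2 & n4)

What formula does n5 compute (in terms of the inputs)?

n1 = b ^ a
n2 = a ^ b
n3 = ~n1 = ~(b ^ a)
n4 = a | n3 = a | ~(b ^ a)
n5 = ~(n2 & n4) = ~((a ^ b) & (a | ~(b ^ a)))

~((a ^ b) & (a | ~(b ^ a)))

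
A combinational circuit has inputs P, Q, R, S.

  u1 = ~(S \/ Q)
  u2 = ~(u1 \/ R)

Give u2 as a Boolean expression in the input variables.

~((~(S \/ Q)) \/ R)

u1 = ~(S \/ Q)
u2 = ~(u1 \/ R) = ~((~(S \/ Q)) \/ R)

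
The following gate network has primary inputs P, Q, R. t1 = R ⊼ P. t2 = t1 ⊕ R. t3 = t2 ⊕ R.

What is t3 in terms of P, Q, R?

((R ⊼ P) ⊕ R) ⊕ R

t1 = R ⊼ P
t2 = t1 ⊕ R = (R ⊼ P) ⊕ R
t3 = t2 ⊕ R = ((R ⊼ P) ⊕ R) ⊕ R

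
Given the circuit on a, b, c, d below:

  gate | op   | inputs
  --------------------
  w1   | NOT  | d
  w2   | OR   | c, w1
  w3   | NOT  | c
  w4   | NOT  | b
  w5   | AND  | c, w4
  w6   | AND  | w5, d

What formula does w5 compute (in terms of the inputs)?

w4 = NOT b
w5 = c AND w4 = c AND NOT b

c AND NOT b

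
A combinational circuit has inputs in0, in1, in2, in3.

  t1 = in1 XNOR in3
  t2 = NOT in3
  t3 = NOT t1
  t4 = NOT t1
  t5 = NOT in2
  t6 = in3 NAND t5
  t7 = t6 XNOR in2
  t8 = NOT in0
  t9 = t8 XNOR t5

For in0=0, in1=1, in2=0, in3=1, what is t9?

1

t5 = NOT 0 = 1
t8 = NOT 0 = 1
t9 = 1 XNOR 1 = 1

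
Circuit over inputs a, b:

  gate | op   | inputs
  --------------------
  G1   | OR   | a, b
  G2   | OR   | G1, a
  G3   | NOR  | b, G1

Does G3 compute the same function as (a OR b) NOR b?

Yes

G1 = a OR b
G3 = b NOR G1 = b NOR (a OR b)
At a=0, b=1: circuit gives 0, formula gives 0.
At a=0, b=0: circuit gives 1, formula gives 1.
Agrees on all 4 inputs.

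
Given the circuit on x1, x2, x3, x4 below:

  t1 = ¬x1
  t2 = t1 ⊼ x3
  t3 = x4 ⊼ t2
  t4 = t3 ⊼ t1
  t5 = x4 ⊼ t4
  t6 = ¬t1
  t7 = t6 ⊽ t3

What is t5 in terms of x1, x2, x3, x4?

t1 = ¬x1
t2 = t1 ⊼ x3 = ¬x1 ⊼ x3
t3 = x4 ⊼ t2 = x4 ⊼ (¬x1 ⊼ x3)
t4 = t3 ⊼ t1 = (x4 ⊼ (¬x1 ⊼ x3)) ⊼ ¬x1
t5 = x4 ⊼ t4 = x4 ⊼ ((x4 ⊼ (¬x1 ⊼ x3)) ⊼ ¬x1)

x4 ⊼ ((x4 ⊼ (¬x1 ⊼ x3)) ⊼ ¬x1)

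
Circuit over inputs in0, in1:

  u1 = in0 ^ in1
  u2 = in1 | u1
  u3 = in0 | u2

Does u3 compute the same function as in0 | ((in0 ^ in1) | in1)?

Yes

u1 = in0 ^ in1
u2 = in1 | u1 = in1 | (in0 ^ in1)
u3 = in0 | u2 = in0 | (in1 | (in0 ^ in1))
At in0=0, in1=0: circuit gives 0, formula gives 0.
At in0=0, in1=1: circuit gives 1, formula gives 1.
Agrees on all 4 inputs.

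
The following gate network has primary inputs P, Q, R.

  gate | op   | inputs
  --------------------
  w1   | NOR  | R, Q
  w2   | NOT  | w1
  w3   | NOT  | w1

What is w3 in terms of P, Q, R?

NOT (R NOR Q)

w1 = R NOR Q
w3 = NOT w1 = NOT (R NOR Q)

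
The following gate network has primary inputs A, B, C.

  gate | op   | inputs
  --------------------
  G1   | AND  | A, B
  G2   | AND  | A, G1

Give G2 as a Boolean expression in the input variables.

A AND (A AND B)

G1 = A AND B
G2 = A AND G1 = A AND (A AND B)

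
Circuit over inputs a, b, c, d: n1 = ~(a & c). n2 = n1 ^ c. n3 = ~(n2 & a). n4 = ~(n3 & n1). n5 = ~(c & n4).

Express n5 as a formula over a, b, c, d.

~(c & (~((~(((~(a & c)) ^ c) & a)) & (~(a & c)))))

n1 = ~(a & c)
n2 = n1 ^ c = (~(a & c)) ^ c
n3 = ~(n2 & a) = ~(((~(a & c)) ^ c) & a)
n4 = ~(n3 & n1) = ~((~(((~(a & c)) ^ c) & a)) & (~(a & c)))
n5 = ~(c & n4) = ~(c & (~((~(((~(a & c)) ^ c) & a)) & (~(a & c)))))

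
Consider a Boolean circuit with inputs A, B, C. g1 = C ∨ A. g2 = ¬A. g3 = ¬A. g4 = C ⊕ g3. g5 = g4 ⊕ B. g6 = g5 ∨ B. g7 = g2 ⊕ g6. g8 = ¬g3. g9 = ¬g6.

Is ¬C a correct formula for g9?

g3 = ¬A
g4 = C ⊕ g3 = C ⊕ ¬A
g5 = g4 ⊕ B = (C ⊕ ¬A) ⊕ B
g6 = g5 ∨ B = ((C ⊕ ¬A) ⊕ B) ∨ B
g9 = ¬g6 = ¬(((C ⊕ ¬A) ⊕ B) ∨ B)
At A=0, B=0, C=0: circuit gives 0, formula gives 1.

No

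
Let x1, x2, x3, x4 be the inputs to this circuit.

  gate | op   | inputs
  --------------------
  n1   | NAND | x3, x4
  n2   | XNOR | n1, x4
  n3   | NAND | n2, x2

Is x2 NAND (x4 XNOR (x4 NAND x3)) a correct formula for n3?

Yes

n1 = x3 NAND x4
n2 = n1 XNOR x4 = (x3 NAND x4) XNOR x4
n3 = n2 NAND x2 = ((x3 NAND x4) XNOR x4) NAND x2
At x1=0, x2=1, x3=0, x4=1: circuit gives 0, formula gives 0.
At x1=0, x2=0, x3=0, x4=0: circuit gives 1, formula gives 1.
Agrees on all 16 inputs.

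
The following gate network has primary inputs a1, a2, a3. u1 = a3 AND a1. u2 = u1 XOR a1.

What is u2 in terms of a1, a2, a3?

u1 = a3 AND a1
u2 = u1 XOR a1 = (a3 AND a1) XOR a1

(a3 AND a1) XOR a1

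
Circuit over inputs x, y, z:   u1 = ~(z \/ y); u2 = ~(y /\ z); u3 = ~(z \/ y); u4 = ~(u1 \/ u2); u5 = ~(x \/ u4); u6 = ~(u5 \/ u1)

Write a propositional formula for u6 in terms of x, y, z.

u1 = ~(z \/ y)
u2 = ~(y /\ z)
u4 = ~(u1 \/ u2) = ~((~(z \/ y)) \/ (~(y /\ z)))
u5 = ~(x \/ u4) = ~(x \/ (~((~(z \/ y)) \/ (~(y /\ z)))))
u6 = ~(u5 \/ u1) = ~((~(x \/ (~((~(z \/ y)) \/ (~(y /\ z)))))) \/ (~(z \/ y)))

~((~(x \/ (~((~(z \/ y)) \/ (~(y /\ z)))))) \/ (~(z \/ y)))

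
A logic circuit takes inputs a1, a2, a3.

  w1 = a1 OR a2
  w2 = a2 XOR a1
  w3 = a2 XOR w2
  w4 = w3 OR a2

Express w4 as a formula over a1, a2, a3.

(a2 XOR (a2 XOR a1)) OR a2

w2 = a2 XOR a1
w3 = a2 XOR w2 = a2 XOR (a2 XOR a1)
w4 = w3 OR a2 = (a2 XOR (a2 XOR a1)) OR a2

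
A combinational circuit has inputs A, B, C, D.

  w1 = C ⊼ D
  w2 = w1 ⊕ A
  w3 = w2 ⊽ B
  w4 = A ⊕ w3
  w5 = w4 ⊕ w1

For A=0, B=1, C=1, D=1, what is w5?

w1 = 1 ⊼ 1 = 0
w2 = 0 ⊕ 0 = 0
w3 = 0 ⊽ 1 = 0
w4 = 0 ⊕ 0 = 0
w5 = 0 ⊕ 0 = 0

0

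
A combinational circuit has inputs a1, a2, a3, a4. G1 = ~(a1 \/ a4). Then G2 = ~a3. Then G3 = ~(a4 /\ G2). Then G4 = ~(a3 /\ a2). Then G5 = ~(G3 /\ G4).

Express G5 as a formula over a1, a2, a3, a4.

G2 = ~a3
G3 = ~(a4 /\ G2) = ~(a4 /\ ~a3)
G4 = ~(a3 /\ a2)
G5 = ~(G3 /\ G4) = ~((~(a4 /\ ~a3)) /\ (~(a3 /\ a2)))

~((~(a4 /\ ~a3)) /\ (~(a3 /\ a2)))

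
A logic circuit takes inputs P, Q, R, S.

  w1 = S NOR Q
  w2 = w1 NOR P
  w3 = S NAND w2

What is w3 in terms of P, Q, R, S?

S NAND ((S NOR Q) NOR P)

w1 = S NOR Q
w2 = w1 NOR P = (S NOR Q) NOR P
w3 = S NAND w2 = S NAND ((S NOR Q) NOR P)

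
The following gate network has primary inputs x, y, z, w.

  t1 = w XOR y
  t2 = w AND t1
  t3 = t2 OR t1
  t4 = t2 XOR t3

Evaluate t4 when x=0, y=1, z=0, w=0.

t1 = 0 XOR 1 = 1
t2 = 0 AND 1 = 0
t3 = 0 OR 1 = 1
t4 = 0 XOR 1 = 1

1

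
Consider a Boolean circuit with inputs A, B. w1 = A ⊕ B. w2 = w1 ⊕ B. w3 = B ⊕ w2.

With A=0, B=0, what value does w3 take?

w1 = 0 ⊕ 0 = 0
w2 = 0 ⊕ 0 = 0
w3 = 0 ⊕ 0 = 0

0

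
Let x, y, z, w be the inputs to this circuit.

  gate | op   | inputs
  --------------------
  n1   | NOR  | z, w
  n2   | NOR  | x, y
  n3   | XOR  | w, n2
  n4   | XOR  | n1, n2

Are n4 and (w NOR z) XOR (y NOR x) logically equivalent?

n1 = z NOR w
n2 = x NOR y
n4 = n1 XOR n2 = (z NOR w) XOR (x NOR y)
At x=0, y=0, z=0, w=0: circuit gives 0, formula gives 0.
At x=0, y=0, z=0, w=1: circuit gives 1, formula gives 1.
Agrees on all 16 inputs.

Yes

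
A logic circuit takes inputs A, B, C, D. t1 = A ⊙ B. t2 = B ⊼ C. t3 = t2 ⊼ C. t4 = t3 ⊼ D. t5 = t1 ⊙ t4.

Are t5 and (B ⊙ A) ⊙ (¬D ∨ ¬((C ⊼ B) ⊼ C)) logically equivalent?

t1 = A ⊙ B
t2 = B ⊼ C
t3 = t2 ⊼ C = (B ⊼ C) ⊼ C
t4 = t3 ⊼ D = ((B ⊼ C) ⊼ C) ⊼ D
t5 = t1 ⊙ t4 = (A ⊙ B) ⊙ (((B ⊼ C) ⊼ C) ⊼ D)
At A=0, B=0, C=0, D=1: circuit gives 0, formula gives 0.
At A=0, B=0, C=0, D=0: circuit gives 1, formula gives 1.
Agrees on all 16 inputs.

Yes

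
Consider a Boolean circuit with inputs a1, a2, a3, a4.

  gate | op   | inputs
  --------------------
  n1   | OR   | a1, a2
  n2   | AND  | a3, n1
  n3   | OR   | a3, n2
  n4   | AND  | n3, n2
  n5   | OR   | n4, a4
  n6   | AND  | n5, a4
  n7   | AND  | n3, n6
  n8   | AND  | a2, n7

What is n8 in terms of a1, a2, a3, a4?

n1 = a1 OR a2
n2 = a3 AND n1 = a3 AND (a1 OR a2)
n3 = a3 OR n2 = a3 OR (a3 AND (a1 OR a2))
n4 = n3 AND n2 = (a3 OR (a3 AND (a1 OR a2))) AND (a3 AND (a1 OR a2))
n5 = n4 OR a4 = ((a3 OR (a3 AND (a1 OR a2))) AND (a3 AND (a1 OR a2))) OR a4
n6 = n5 AND a4 = (((a3 OR (a3 AND (a1 OR a2))) AND (a3 AND (a1 OR a2))) OR a4) AND a4
n7 = n3 AND n6 = (a3 OR (a3 AND (a1 OR a2))) AND ((((a3 OR (a3 AND (a1 OR a2))) AND (a3 AND (a1 OR a2))) OR a4) AND a4)
n8 = a2 AND n7 = a2 AND ((a3 OR (a3 AND (a1 OR a2))) AND ((((a3 OR (a3 AND (a1 OR a2))) AND (a3 AND (a1 OR a2))) OR a4) AND a4))

a2 AND ((a3 OR (a3 AND (a1 OR a2))) AND ((((a3 OR (a3 AND (a1 OR a2))) AND (a3 AND (a1 OR a2))) OR a4) AND a4))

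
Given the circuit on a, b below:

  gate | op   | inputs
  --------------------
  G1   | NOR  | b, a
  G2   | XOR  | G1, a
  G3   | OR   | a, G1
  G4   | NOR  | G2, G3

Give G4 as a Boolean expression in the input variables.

G1 = b NOR a
G2 = G1 XOR a = (b NOR a) XOR a
G3 = a OR G1 = a OR (b NOR a)
G4 = G2 NOR G3 = ((b NOR a) XOR a) NOR (a OR (b NOR a))

((b NOR a) XOR a) NOR (a OR (b NOR a))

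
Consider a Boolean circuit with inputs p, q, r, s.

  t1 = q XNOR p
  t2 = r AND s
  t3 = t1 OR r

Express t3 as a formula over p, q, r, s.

t1 = q XNOR p
t3 = t1 OR r = (q XNOR p) OR r

(q XNOR p) OR r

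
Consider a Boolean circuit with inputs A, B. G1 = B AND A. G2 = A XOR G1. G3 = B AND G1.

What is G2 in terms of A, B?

G1 = B AND A
G2 = A XOR G1 = A XOR (B AND A)

A XOR (B AND A)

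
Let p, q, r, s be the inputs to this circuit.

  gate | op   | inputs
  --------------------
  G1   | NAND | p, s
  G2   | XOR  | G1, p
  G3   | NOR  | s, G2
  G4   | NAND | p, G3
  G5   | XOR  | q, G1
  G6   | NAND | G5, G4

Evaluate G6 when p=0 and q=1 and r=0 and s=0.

1

G1 = 0 NAND 0 = 1
G2 = 1 XOR 0 = 1
G3 = 0 NOR 1 = 0
G4 = 0 NAND 0 = 1
G5 = 1 XOR 1 = 0
G6 = 0 NAND 1 = 1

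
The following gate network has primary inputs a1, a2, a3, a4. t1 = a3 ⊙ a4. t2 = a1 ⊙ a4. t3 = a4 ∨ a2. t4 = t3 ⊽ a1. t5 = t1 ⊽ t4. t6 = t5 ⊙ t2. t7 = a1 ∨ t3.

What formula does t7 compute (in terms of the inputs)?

a1 ∨ (a4 ∨ a2)

t3 = a4 ∨ a2
t7 = a1 ∨ t3 = a1 ∨ (a4 ∨ a2)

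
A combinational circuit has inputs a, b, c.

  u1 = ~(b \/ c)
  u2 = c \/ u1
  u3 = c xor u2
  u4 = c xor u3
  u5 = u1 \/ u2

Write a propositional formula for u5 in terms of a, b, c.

(~(b \/ c)) \/ (c \/ (~(b \/ c)))

u1 = ~(b \/ c)
u2 = c \/ u1 = c \/ (~(b \/ c))
u5 = u1 \/ u2 = (~(b \/ c)) \/ (c \/ (~(b \/ c)))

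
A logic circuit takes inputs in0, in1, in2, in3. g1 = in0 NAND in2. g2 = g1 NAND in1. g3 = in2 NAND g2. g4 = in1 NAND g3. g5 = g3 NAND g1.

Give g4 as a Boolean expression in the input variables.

g1 = in0 NAND in2
g2 = g1 NAND in1 = (in0 NAND in2) NAND in1
g3 = in2 NAND g2 = in2 NAND ((in0 NAND in2) NAND in1)
g4 = in1 NAND g3 = in1 NAND (in2 NAND ((in0 NAND in2) NAND in1))

in1 NAND (in2 NAND ((in0 NAND in2) NAND in1))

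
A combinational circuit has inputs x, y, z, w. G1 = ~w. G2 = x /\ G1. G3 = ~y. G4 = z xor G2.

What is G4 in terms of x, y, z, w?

G1 = ~w
G2 = x /\ G1 = x /\ ~w
G4 = z xor G2 = z xor (x /\ ~w)

z xor (x /\ ~w)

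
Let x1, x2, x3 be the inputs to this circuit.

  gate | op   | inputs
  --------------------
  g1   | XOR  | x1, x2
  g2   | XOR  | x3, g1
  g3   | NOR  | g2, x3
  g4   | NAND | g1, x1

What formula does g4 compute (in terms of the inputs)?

(x1 XOR x2) NAND x1

g1 = x1 XOR x2
g4 = g1 NAND x1 = (x1 XOR x2) NAND x1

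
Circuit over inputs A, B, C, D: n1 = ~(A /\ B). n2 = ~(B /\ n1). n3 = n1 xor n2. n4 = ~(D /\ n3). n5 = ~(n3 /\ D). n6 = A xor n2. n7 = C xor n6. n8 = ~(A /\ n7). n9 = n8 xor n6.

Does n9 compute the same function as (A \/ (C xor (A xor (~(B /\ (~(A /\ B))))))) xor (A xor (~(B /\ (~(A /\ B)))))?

n1 = ~(A /\ B)
n2 = ~(B /\ n1) = ~(B /\ (~(A /\ B)))
n6 = A xor n2 = A xor (~(B /\ (~(A /\ B))))
n7 = C xor n6 = C xor (A xor (~(B /\ (~(A /\ B)))))
n8 = ~(A /\ n7) = ~(A /\ (C xor (A xor (~(B /\ (~(A /\ B)))))))
n9 = n8 xor n6 = (~(A /\ (C xor (A xor (~(B /\ (~(A /\ B)))))))) xor (A xor (~(B /\ (~(A /\ B)))))
At A=0, B=0, C=1, D=0: circuit gives 0, formula gives 1.

No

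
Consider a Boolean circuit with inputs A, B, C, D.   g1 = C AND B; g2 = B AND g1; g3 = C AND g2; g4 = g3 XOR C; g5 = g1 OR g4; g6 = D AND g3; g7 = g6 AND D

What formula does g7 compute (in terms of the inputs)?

g1 = C AND B
g2 = B AND g1 = B AND (C AND B)
g3 = C AND g2 = C AND (B AND (C AND B))
g6 = D AND g3 = D AND (C AND (B AND (C AND B)))
g7 = g6 AND D = (D AND (C AND (B AND (C AND B)))) AND D

(D AND (C AND (B AND (C AND B)))) AND D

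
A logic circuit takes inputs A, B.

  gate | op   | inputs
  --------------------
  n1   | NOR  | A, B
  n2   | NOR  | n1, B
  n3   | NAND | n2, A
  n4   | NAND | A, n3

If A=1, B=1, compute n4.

0

n1 = 1 NOR 1 = 0
n2 = 0 NOR 1 = 0
n3 = 0 NAND 1 = 1
n4 = 1 NAND 1 = 0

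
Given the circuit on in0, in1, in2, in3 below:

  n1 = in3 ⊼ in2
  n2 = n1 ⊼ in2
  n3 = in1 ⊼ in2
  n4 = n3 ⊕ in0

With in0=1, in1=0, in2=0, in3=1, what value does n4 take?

0

n3 = 0 ⊼ 0 = 1
n4 = 1 ⊕ 1 = 0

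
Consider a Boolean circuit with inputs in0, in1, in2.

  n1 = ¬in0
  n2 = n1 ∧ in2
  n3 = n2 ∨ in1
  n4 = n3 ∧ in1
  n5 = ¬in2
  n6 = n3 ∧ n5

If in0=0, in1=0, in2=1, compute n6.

n1 = ¬0 = 1
n2 = 1 ∧ 1 = 1
n3 = 1 ∨ 0 = 1
n5 = ¬1 = 0
n6 = 1 ∧ 0 = 0

0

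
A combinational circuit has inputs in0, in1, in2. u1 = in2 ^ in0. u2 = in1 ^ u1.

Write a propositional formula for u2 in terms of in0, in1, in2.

u1 = in2 ^ in0
u2 = in1 ^ u1 = in1 ^ (in2 ^ in0)

in1 ^ (in2 ^ in0)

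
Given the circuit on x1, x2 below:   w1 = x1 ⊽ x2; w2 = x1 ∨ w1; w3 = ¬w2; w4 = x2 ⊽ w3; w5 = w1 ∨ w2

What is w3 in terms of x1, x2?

w1 = x1 ⊽ x2
w2 = x1 ∨ w1 = x1 ∨ (x1 ⊽ x2)
w3 = ¬w2 = ¬(x1 ∨ (x1 ⊽ x2))

¬(x1 ∨ (x1 ⊽ x2))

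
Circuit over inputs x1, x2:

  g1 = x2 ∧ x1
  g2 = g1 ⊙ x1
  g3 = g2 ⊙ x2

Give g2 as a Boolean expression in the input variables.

g1 = x2 ∧ x1
g2 = g1 ⊙ x1 = (x2 ∧ x1) ⊙ x1

(x2 ∧ x1) ⊙ x1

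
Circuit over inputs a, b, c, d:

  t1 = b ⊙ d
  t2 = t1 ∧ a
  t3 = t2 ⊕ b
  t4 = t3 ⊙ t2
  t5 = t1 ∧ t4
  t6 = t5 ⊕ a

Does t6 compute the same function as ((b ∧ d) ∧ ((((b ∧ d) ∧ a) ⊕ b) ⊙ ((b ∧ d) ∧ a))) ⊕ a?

No

t1 = b ⊙ d
t2 = t1 ∧ a = (b ⊙ d) ∧ a
t3 = t2 ⊕ b = ((b ⊙ d) ∧ a) ⊕ b
t4 = t3 ⊙ t2 = (((b ⊙ d) ∧ a) ⊕ b) ⊙ ((b ⊙ d) ∧ a)
t5 = t1 ∧ t4 = (b ⊙ d) ∧ ((((b ⊙ d) ∧ a) ⊕ b) ⊙ ((b ⊙ d) ∧ a))
t6 = t5 ⊕ a = ((b ⊙ d) ∧ ((((b ⊙ d) ∧ a) ⊕ b) ⊙ ((b ⊙ d) ∧ a))) ⊕ a
At a=0, b=0, c=0, d=0: circuit gives 1, formula gives 0.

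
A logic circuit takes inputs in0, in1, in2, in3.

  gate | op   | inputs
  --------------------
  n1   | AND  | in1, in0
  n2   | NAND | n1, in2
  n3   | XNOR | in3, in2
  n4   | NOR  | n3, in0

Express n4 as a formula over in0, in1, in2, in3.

(in3 XNOR in2) NOR in0

n3 = in3 XNOR in2
n4 = n3 NOR in0 = (in3 XNOR in2) NOR in0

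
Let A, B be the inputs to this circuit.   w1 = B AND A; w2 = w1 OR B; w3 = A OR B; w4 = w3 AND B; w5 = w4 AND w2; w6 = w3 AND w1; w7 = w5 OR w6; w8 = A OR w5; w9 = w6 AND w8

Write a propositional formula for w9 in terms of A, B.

((A OR B) AND (B AND A)) AND (A OR (((A OR B) AND B) AND ((B AND A) OR B)))

w1 = B AND A
w2 = w1 OR B = (B AND A) OR B
w3 = A OR B
w4 = w3 AND B = (A OR B) AND B
w5 = w4 AND w2 = ((A OR B) AND B) AND ((B AND A) OR B)
w6 = w3 AND w1 = (A OR B) AND (B AND A)
w8 = A OR w5 = A OR (((A OR B) AND B) AND ((B AND A) OR B))
w9 = w6 AND w8 = ((A OR B) AND (B AND A)) AND (A OR (((A OR B) AND B) AND ((B AND A) OR B)))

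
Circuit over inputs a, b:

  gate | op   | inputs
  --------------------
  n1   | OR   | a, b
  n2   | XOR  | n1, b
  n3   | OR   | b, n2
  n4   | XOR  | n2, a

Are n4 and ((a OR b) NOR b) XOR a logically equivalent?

n1 = a OR b
n2 = n1 XOR b = (a OR b) XOR b
n4 = n2 XOR a = ((a OR b) XOR b) XOR a
At a=0, b=0: circuit gives 0, formula gives 1.

No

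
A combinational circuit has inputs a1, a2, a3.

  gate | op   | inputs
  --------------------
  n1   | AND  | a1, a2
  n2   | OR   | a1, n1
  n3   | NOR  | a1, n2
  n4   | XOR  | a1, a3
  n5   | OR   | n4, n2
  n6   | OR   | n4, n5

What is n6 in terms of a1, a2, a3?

n1 = a1 AND a2
n2 = a1 OR n1 = a1 OR (a1 AND a2)
n4 = a1 XOR a3
n5 = n4 OR n2 = (a1 XOR a3) OR (a1 OR (a1 AND a2))
n6 = n4 OR n5 = (a1 XOR a3) OR ((a1 XOR a3) OR (a1 OR (a1 AND a2)))

(a1 XOR a3) OR ((a1 XOR a3) OR (a1 OR (a1 AND a2)))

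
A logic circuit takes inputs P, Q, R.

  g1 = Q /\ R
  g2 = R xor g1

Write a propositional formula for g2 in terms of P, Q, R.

g1 = Q /\ R
g2 = R xor g1 = R xor (Q /\ R)

R xor (Q /\ R)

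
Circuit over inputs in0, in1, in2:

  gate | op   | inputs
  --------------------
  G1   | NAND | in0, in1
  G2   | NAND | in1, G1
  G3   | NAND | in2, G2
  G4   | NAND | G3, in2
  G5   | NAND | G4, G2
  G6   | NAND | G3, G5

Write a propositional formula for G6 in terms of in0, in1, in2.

(in2 NAND (in1 NAND (in0 NAND in1))) NAND (((in2 NAND (in1 NAND (in0 NAND in1))) NAND in2) NAND (in1 NAND (in0 NAND in1)))

G1 = in0 NAND in1
G2 = in1 NAND G1 = in1 NAND (in0 NAND in1)
G3 = in2 NAND G2 = in2 NAND (in1 NAND (in0 NAND in1))
G4 = G3 NAND in2 = (in2 NAND (in1 NAND (in0 NAND in1))) NAND in2
G5 = G4 NAND G2 = ((in2 NAND (in1 NAND (in0 NAND in1))) NAND in2) NAND (in1 NAND (in0 NAND in1))
G6 = G3 NAND G5 = (in2 NAND (in1 NAND (in0 NAND in1))) NAND (((in2 NAND (in1 NAND (in0 NAND in1))) NAND in2) NAND (in1 NAND (in0 NAND in1)))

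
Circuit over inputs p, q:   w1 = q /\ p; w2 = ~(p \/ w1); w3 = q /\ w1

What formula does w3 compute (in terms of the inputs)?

q /\ (q /\ p)

w1 = q /\ p
w3 = q /\ w1 = q /\ (q /\ p)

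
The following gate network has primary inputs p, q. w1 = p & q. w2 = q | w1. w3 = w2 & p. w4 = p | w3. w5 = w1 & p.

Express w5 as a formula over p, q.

(p & q) & p

w1 = p & q
w5 = w1 & p = (p & q) & p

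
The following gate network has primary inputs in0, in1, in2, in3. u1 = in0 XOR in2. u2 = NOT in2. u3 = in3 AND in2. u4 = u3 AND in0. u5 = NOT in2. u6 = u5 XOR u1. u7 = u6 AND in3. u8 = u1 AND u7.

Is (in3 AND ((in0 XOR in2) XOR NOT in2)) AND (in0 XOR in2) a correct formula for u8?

u1 = in0 XOR in2
u5 = NOT in2
u6 = u5 XOR u1 = NOT in2 XOR (in0 XOR in2)
u7 = u6 AND in3 = (NOT in2 XOR (in0 XOR in2)) AND in3
u8 = u1 AND u7 = (in0 XOR in2) AND ((NOT in2 XOR (in0 XOR in2)) AND in3)
At in0=0, in1=0, in2=0, in3=0: circuit gives 0, formula gives 0.
At in0=0, in1=0, in2=1, in3=1: circuit gives 1, formula gives 1.
Agrees on all 16 inputs.

Yes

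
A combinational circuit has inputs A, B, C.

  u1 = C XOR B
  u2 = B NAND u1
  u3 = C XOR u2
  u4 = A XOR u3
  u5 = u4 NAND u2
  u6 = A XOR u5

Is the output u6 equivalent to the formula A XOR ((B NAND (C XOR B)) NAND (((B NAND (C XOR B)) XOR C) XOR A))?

Yes

u1 = C XOR B
u2 = B NAND u1 = B NAND (C XOR B)
u3 = C XOR u2 = C XOR (B NAND (C XOR B))
u4 = A XOR u3 = A XOR (C XOR (B NAND (C XOR B)))
u5 = u4 NAND u2 = (A XOR (C XOR (B NAND (C XOR B)))) NAND (B NAND (C XOR B))
u6 = A XOR u5 = A XOR ((A XOR (C XOR (B NAND (C XOR B)))) NAND (B NAND (C XOR B)))
At A=0, B=0, C=0: circuit gives 0, formula gives 0.
At A=0, B=0, C=1: circuit gives 1, formula gives 1.
Agrees on all 8 inputs.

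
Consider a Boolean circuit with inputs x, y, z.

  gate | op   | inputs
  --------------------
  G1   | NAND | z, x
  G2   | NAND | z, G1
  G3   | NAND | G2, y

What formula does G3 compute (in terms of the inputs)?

G1 = z NAND x
G2 = z NAND G1 = z NAND (z NAND x)
G3 = G2 NAND y = (z NAND (z NAND x)) NAND y

(z NAND (z NAND x)) NAND y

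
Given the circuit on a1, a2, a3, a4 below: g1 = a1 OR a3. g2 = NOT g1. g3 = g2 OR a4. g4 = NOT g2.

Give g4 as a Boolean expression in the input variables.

NOT NOT (a1 OR a3)

g1 = a1 OR a3
g2 = NOT g1 = NOT (a1 OR a3)
g4 = NOT g2 = NOT NOT (a1 OR a3)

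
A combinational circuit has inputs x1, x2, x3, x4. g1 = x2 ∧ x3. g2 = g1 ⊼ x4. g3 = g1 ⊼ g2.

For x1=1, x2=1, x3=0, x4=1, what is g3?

g1 = 1 ∧ 0 = 0
g2 = 0 ⊼ 1 = 1
g3 = 0 ⊼ 1 = 1

1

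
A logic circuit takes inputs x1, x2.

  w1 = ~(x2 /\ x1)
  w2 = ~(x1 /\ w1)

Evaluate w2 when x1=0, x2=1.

w1 = ~(1 /\ 0) = 1
w2 = ~(0 /\ 1) = 1

1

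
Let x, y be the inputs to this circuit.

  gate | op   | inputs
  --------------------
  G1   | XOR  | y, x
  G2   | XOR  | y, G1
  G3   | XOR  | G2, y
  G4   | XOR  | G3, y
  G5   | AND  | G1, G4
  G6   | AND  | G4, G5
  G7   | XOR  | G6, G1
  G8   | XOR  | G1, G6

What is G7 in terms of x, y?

((((y XOR (y XOR x)) XOR y) XOR y) AND ((y XOR x) AND (((y XOR (y XOR x)) XOR y) XOR y))) XOR (y XOR x)

G1 = y XOR x
G2 = y XOR G1 = y XOR (y XOR x)
G3 = G2 XOR y = (y XOR (y XOR x)) XOR y
G4 = G3 XOR y = ((y XOR (y XOR x)) XOR y) XOR y
G5 = G1 AND G4 = (y XOR x) AND (((y XOR (y XOR x)) XOR y) XOR y)
G6 = G4 AND G5 = (((y XOR (y XOR x)) XOR y) XOR y) AND ((y XOR x) AND (((y XOR (y XOR x)) XOR y) XOR y))
G7 = G6 XOR G1 = ((((y XOR (y XOR x)) XOR y) XOR y) AND ((y XOR x) AND (((y XOR (y XOR x)) XOR y) XOR y))) XOR (y XOR x)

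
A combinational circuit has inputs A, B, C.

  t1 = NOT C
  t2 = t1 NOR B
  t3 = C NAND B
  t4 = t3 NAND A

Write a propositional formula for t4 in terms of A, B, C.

t3 = C NAND B
t4 = t3 NAND A = (C NAND B) NAND A

(C NAND B) NAND A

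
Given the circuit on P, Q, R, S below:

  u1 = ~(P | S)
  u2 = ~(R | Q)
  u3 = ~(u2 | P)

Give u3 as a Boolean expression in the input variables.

~((~(R | Q)) | P)

u2 = ~(R | Q)
u3 = ~(u2 | P) = ~((~(R | Q)) | P)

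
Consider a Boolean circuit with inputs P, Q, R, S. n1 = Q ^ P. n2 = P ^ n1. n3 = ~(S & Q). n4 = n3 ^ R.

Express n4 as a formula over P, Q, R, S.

(~(S & Q)) ^ R

n3 = ~(S & Q)
n4 = n3 ^ R = (~(S & Q)) ^ R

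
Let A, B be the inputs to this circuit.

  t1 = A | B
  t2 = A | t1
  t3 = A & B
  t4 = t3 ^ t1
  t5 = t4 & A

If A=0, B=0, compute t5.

0

t1 = 0 | 0 = 0
t3 = 0 & 0 = 0
t4 = 0 ^ 0 = 0
t5 = 0 & 0 = 0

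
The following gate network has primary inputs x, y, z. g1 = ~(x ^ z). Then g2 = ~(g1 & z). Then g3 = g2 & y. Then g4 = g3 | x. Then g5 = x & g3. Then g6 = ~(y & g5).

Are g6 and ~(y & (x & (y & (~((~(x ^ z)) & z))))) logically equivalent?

g1 = ~(x ^ z)
g2 = ~(g1 & z) = ~((~(x ^ z)) & z)
g3 = g2 & y = (~((~(x ^ z)) & z)) & y
g5 = x & g3 = x & ((~((~(x ^ z)) & z)) & y)
g6 = ~(y & g5) = ~(y & (x & ((~((~(x ^ z)) & z)) & y)))
At x=1, y=1, z=0: circuit gives 0, formula gives 0.
At x=0, y=0, z=0: circuit gives 1, formula gives 1.
Agrees on all 8 inputs.

Yes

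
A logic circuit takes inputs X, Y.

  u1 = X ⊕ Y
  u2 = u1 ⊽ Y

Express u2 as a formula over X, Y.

(X ⊕ Y) ⊽ Y

u1 = X ⊕ Y
u2 = u1 ⊽ Y = (X ⊕ Y) ⊽ Y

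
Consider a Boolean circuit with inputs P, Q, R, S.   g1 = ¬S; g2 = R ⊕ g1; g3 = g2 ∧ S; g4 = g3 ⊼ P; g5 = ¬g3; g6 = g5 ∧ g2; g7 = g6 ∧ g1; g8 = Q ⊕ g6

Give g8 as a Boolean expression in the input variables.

Q ⊕ (¬((R ⊕ ¬S) ∧ S) ∧ (R ⊕ ¬S))

g1 = ¬S
g2 = R ⊕ g1 = R ⊕ ¬S
g3 = g2 ∧ S = (R ⊕ ¬S) ∧ S
g5 = ¬g3 = ¬((R ⊕ ¬S) ∧ S)
g6 = g5 ∧ g2 = ¬((R ⊕ ¬S) ∧ S) ∧ (R ⊕ ¬S)
g8 = Q ⊕ g6 = Q ⊕ (¬((R ⊕ ¬S) ∧ S) ∧ (R ⊕ ¬S))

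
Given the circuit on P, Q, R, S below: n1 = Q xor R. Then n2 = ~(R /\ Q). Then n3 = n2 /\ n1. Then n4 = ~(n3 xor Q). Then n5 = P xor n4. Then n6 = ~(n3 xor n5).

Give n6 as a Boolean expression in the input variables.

n1 = Q xor R
n2 = ~(R /\ Q)
n3 = n2 /\ n1 = (~(R /\ Q)) /\ (Q xor R)
n4 = ~(n3 xor Q) = ~(((~(R /\ Q)) /\ (Q xor R)) xor Q)
n5 = P xor n4 = P xor (~(((~(R /\ Q)) /\ (Q xor R)) xor Q))
n6 = ~(n3 xor n5) = ~(((~(R /\ Q)) /\ (Q xor R)) xor (P xor (~(((~(R /\ Q)) /\ (Q xor R)) xor Q))))

~(((~(R /\ Q)) /\ (Q xor R)) xor (P xor (~(((~(R /\ Q)) /\ (Q xor R)) xor Q))))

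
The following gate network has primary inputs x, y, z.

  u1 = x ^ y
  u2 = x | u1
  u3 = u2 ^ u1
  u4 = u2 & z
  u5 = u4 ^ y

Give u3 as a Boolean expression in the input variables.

u1 = x ^ y
u2 = x | u1 = x | (x ^ y)
u3 = u2 ^ u1 = (x | (x ^ y)) ^ (x ^ y)

(x | (x ^ y)) ^ (x ^ y)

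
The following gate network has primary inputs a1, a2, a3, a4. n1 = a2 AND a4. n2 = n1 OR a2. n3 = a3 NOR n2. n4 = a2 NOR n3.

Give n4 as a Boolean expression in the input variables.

n1 = a2 AND a4
n2 = n1 OR a2 = (a2 AND a4) OR a2
n3 = a3 NOR n2 = a3 NOR ((a2 AND a4) OR a2)
n4 = a2 NOR n3 = a2 NOR (a3 NOR ((a2 AND a4) OR a2))

a2 NOR (a3 NOR ((a2 AND a4) OR a2))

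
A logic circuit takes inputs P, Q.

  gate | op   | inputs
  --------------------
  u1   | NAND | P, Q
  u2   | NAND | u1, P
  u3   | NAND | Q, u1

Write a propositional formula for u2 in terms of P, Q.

u1 = P NAND Q
u2 = u1 NAND P = (P NAND Q) NAND P

(P NAND Q) NAND P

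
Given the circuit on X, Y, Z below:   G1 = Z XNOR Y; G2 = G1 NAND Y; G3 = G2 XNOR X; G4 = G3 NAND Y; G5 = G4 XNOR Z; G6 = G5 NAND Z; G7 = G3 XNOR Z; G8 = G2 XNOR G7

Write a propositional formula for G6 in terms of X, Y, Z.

G1 = Z XNOR Y
G2 = G1 NAND Y = (Z XNOR Y) NAND Y
G3 = G2 XNOR X = ((Z XNOR Y) NAND Y) XNOR X
G4 = G3 NAND Y = (((Z XNOR Y) NAND Y) XNOR X) NAND Y
G5 = G4 XNOR Z = ((((Z XNOR Y) NAND Y) XNOR X) NAND Y) XNOR Z
G6 = G5 NAND Z = (((((Z XNOR Y) NAND Y) XNOR X) NAND Y) XNOR Z) NAND Z

(((((Z XNOR Y) NAND Y) XNOR X) NAND Y) XNOR Z) NAND Z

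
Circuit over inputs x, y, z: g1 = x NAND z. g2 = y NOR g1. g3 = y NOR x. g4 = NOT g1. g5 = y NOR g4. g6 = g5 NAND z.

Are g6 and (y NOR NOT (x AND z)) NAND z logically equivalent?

No

g1 = x NAND z
g4 = NOT g1 = NOT (x NAND z)
g5 = y NOR g4 = y NOR NOT (x NAND z)
g6 = g5 NAND z = (y NOR NOT (x NAND z)) NAND z
At x=0, y=0, z=1: circuit gives 0, formula gives 1.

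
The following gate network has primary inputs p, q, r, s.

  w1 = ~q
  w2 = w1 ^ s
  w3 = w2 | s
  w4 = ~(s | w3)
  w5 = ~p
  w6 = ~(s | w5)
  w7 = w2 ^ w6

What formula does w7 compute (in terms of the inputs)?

w1 = ~q
w2 = w1 ^ s = ~q ^ s
w5 = ~p
w6 = ~(s | w5) = ~(s | ~p)
w7 = w2 ^ w6 = (~q ^ s) ^ (~(s | ~p))

(~q ^ s) ^ (~(s | ~p))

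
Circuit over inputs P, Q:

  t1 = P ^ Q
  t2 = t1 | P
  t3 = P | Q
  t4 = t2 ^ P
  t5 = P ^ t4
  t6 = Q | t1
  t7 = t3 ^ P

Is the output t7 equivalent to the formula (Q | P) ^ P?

t3 = P | Q
t7 = t3 ^ P = (P | Q) ^ P
At P=0, Q=0: circuit gives 0, formula gives 0.
At P=0, Q=1: circuit gives 1, formula gives 1.
Agrees on all 4 inputs.

Yes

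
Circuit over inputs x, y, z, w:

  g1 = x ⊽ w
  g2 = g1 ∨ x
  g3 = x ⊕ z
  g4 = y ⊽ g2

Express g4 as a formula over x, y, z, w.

g1 = x ⊽ w
g2 = g1 ∨ x = (x ⊽ w) ∨ x
g4 = y ⊽ g2 = y ⊽ ((x ⊽ w) ∨ x)

y ⊽ ((x ⊽ w) ∨ x)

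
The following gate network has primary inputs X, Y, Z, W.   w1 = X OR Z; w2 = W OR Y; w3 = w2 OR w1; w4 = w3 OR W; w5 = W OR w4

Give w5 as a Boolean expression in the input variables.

w1 = X OR Z
w2 = W OR Y
w3 = w2 OR w1 = (W OR Y) OR (X OR Z)
w4 = w3 OR W = ((W OR Y) OR (X OR Z)) OR W
w5 = W OR w4 = W OR (((W OR Y) OR (X OR Z)) OR W)

W OR (((W OR Y) OR (X OR Z)) OR W)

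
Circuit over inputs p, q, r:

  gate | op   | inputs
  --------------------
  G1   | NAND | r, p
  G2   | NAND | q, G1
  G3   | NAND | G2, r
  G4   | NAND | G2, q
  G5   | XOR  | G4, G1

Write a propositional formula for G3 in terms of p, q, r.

G1 = r NAND p
G2 = q NAND G1 = q NAND (r NAND p)
G3 = G2 NAND r = (q NAND (r NAND p)) NAND r

(q NAND (r NAND p)) NAND r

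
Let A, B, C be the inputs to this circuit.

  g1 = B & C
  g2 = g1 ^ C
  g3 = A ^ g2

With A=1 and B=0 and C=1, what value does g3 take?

g1 = 0 & 1 = 0
g2 = 0 ^ 1 = 1
g3 = 1 ^ 1 = 0

0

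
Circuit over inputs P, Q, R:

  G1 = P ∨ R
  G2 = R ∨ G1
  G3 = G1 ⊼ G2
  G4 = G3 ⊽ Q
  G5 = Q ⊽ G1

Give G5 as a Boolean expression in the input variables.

Q ⊽ (P ∨ R)

G1 = P ∨ R
G5 = Q ⊽ G1 = Q ⊽ (P ∨ R)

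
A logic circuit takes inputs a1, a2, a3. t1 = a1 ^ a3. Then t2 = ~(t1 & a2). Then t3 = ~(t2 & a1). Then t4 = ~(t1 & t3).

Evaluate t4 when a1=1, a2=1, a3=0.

t1 = 1 ^ 0 = 1
t2 = ~(1 & 1) = 0
t3 = ~(0 & 1) = 1
t4 = ~(1 & 1) = 0

0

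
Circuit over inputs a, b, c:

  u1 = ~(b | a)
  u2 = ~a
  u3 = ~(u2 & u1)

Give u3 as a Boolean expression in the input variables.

u1 = ~(b | a)
u2 = ~a
u3 = ~(u2 & u1) = ~(~a & (~(b | a)))

~(~a & (~(b | a)))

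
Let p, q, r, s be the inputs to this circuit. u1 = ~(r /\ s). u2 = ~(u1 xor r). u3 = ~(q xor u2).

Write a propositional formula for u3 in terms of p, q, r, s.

u1 = ~(r /\ s)
u2 = ~(u1 xor r) = ~((~(r /\ s)) xor r)
u3 = ~(q xor u2) = ~(q xor (~((~(r /\ s)) xor r)))

~(q xor (~((~(r /\ s)) xor r)))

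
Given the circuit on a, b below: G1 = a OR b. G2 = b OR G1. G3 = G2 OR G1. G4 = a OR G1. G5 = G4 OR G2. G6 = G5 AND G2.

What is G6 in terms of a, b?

G1 = a OR b
G2 = b OR G1 = b OR (a OR b)
G4 = a OR G1 = a OR (a OR b)
G5 = G4 OR G2 = (a OR (a OR b)) OR (b OR (a OR b))
G6 = G5 AND G2 = ((a OR (a OR b)) OR (b OR (a OR b))) AND (b OR (a OR b))

((a OR (a OR b)) OR (b OR (a OR b))) AND (b OR (a OR b))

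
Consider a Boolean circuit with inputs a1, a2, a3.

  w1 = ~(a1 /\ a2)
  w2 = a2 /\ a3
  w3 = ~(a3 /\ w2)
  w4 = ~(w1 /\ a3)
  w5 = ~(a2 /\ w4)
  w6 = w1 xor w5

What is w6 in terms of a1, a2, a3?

w1 = ~(a1 /\ a2)
w4 = ~(w1 /\ a3) = ~((~(a1 /\ a2)) /\ a3)
w5 = ~(a2 /\ w4) = ~(a2 /\ (~((~(a1 /\ a2)) /\ a3)))
w6 = w1 xor w5 = (~(a1 /\ a2)) xor (~(a2 /\ (~((~(a1 /\ a2)) /\ a3))))

(~(a1 /\ a2)) xor (~(a2 /\ (~((~(a1 /\ a2)) /\ a3))))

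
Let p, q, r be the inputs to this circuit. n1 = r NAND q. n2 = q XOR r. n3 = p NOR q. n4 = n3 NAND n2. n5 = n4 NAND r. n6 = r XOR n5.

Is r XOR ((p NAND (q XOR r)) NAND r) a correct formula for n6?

n2 = q XOR r
n3 = p NOR q
n4 = n3 NAND n2 = (p NOR q) NAND (q XOR r)
n5 = n4 NAND r = ((p NOR q) NAND (q XOR r)) NAND r
n6 = r XOR n5 = r XOR (((p NOR q) NAND (q XOR r)) NAND r)
At p=0, q=0, r=1: circuit gives 0, formula gives 1.

No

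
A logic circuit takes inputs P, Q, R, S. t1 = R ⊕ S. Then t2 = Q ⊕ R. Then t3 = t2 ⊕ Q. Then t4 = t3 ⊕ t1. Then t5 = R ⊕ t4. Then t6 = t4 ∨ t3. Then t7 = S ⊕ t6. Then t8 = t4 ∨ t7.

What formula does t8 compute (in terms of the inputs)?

t1 = R ⊕ S
t2 = Q ⊕ R
t3 = t2 ⊕ Q = (Q ⊕ R) ⊕ Q
t4 = t3 ⊕ t1 = ((Q ⊕ R) ⊕ Q) ⊕ (R ⊕ S)
t6 = t4 ∨ t3 = (((Q ⊕ R) ⊕ Q) ⊕ (R ⊕ S)) ∨ ((Q ⊕ R) ⊕ Q)
t7 = S ⊕ t6 = S ⊕ ((((Q ⊕ R) ⊕ Q) ⊕ (R ⊕ S)) ∨ ((Q ⊕ R) ⊕ Q))
t8 = t4 ∨ t7 = (((Q ⊕ R) ⊕ Q) ⊕ (R ⊕ S)) ∨ (S ⊕ ((((Q ⊕ R) ⊕ Q) ⊕ (R ⊕ S)) ∨ ((Q ⊕ R) ⊕ Q)))

(((Q ⊕ R) ⊕ Q) ⊕ (R ⊕ S)) ∨ (S ⊕ ((((Q ⊕ R) ⊕ Q) ⊕ (R ⊕ S)) ∨ ((Q ⊕ R) ⊕ Q)))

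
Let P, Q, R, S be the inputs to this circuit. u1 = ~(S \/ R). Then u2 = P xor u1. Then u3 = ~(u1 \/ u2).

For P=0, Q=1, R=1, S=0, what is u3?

1

u1 = ~(0 \/ 1) = 0
u2 = 0 xor 0 = 0
u3 = ~(0 \/ 0) = 1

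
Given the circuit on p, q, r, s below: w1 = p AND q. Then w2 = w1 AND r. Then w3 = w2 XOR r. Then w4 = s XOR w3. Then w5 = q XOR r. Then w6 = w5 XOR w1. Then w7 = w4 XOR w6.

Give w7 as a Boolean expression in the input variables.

w1 = p AND q
w2 = w1 AND r = (p AND q) AND r
w3 = w2 XOR r = ((p AND q) AND r) XOR r
w4 = s XOR w3 = s XOR (((p AND q) AND r) XOR r)
w5 = q XOR r
w6 = w5 XOR w1 = (q XOR r) XOR (p AND q)
w7 = w4 XOR w6 = (s XOR (((p AND q) AND r) XOR r)) XOR ((q XOR r) XOR (p AND q))

(s XOR (((p AND q) AND r) XOR r)) XOR ((q XOR r) XOR (p AND q))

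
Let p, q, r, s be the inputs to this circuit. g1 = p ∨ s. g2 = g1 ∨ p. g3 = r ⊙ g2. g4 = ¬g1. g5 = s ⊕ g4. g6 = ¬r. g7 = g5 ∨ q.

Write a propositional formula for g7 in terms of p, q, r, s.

g1 = p ∨ s
g4 = ¬g1 = ¬(p ∨ s)
g5 = s ⊕ g4 = s ⊕ ¬(p ∨ s)
g7 = g5 ∨ q = (s ⊕ ¬(p ∨ s)) ∨ q

(s ⊕ ¬(p ∨ s)) ∨ q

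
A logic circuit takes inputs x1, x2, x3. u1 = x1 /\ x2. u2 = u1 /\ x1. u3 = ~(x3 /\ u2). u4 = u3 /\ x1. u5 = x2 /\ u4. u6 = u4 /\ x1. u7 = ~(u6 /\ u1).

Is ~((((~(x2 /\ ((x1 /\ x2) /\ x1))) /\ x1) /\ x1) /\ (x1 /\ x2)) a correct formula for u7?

No

u1 = x1 /\ x2
u2 = u1 /\ x1 = (x1 /\ x2) /\ x1
u3 = ~(x3 /\ u2) = ~(x3 /\ ((x1 /\ x2) /\ x1))
u4 = u3 /\ x1 = (~(x3 /\ ((x1 /\ x2) /\ x1))) /\ x1
u6 = u4 /\ x1 = ((~(x3 /\ ((x1 /\ x2) /\ x1))) /\ x1) /\ x1
u7 = ~(u6 /\ u1) = ~((((~(x3 /\ ((x1 /\ x2) /\ x1))) /\ x1) /\ x1) /\ (x1 /\ x2))
At x1=1, x2=1, x3=0: circuit gives 0, formula gives 1.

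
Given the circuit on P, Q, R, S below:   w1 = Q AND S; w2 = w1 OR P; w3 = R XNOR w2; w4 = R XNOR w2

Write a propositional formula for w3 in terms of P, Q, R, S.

w1 = Q AND S
w2 = w1 OR P = (Q AND S) OR P
w3 = R XNOR w2 = R XNOR ((Q AND S) OR P)

R XNOR ((Q AND S) OR P)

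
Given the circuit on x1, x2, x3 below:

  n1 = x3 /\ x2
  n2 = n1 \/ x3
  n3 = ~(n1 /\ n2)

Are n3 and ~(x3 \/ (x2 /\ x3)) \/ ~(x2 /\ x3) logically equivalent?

n1 = x3 /\ x2
n2 = n1 \/ x3 = (x3 /\ x2) \/ x3
n3 = ~(n1 /\ n2) = ~((x3 /\ x2) /\ ((x3 /\ x2) \/ x3))
At x1=0, x2=1, x3=1: circuit gives 0, formula gives 0.
At x1=0, x2=0, x3=0: circuit gives 1, formula gives 1.
Agrees on all 8 inputs.

Yes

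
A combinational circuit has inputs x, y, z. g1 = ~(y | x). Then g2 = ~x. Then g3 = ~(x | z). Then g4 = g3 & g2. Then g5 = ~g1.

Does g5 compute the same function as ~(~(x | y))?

Yes

g1 = ~(y | x)
g5 = ~g1 = ~(~(y | x))
At x=0, y=0, z=0: circuit gives 0, formula gives 0.
At x=0, y=1, z=0: circuit gives 1, formula gives 1.
Agrees on all 8 inputs.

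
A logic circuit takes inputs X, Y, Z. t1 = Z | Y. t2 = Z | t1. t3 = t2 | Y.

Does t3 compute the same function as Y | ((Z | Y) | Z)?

Yes

t1 = Z | Y
t2 = Z | t1 = Z | (Z | Y)
t3 = t2 | Y = (Z | (Z | Y)) | Y
At X=0, Y=0, Z=0: circuit gives 0, formula gives 0.
At X=0, Y=0, Z=1: circuit gives 1, formula gives 1.
Agrees on all 8 inputs.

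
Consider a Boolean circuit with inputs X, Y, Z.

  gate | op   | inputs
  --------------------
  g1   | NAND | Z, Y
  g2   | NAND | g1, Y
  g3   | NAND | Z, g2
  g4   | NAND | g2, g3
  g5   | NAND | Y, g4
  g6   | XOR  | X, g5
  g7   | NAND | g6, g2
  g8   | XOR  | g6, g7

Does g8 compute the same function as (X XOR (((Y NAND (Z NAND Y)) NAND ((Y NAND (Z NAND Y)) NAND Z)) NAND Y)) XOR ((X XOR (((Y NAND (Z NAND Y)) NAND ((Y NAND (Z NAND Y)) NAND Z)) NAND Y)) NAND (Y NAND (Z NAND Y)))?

Yes

g1 = Z NAND Y
g2 = g1 NAND Y = (Z NAND Y) NAND Y
g3 = Z NAND g2 = Z NAND ((Z NAND Y) NAND Y)
g4 = g2 NAND g3 = ((Z NAND Y) NAND Y) NAND (Z NAND ((Z NAND Y) NAND Y))
g5 = Y NAND g4 = Y NAND (((Z NAND Y) NAND Y) NAND (Z NAND ((Z NAND Y) NAND Y)))
g6 = X XOR g5 = X XOR (Y NAND (((Z NAND Y) NAND Y) NAND (Z NAND ((Z NAND Y) NAND Y))))
g7 = g6 NAND g2 = (X XOR (Y NAND (((Z NAND Y) NAND Y) NAND (Z NAND ((Z NAND Y) NAND Y))))) NAND ((Z NAND Y) NAND Y)
g8 = g6 XOR g7 = (X XOR (Y NAND (((Z NAND Y) NAND Y) NAND (Z NAND ((Z NAND Y) NAND Y))))) XOR ((X XOR (Y NAND (((Z NAND Y) NAND Y) NAND (Z NAND ((Z NAND Y) NAND Y))))) NAND ((Z NAND Y) NAND Y))
At X=1, Y=1, Z=0: circuit gives 0, formula gives 0.
At X=0, Y=0, Z=0: circuit gives 1, formula gives 1.
Agrees on all 8 inputs.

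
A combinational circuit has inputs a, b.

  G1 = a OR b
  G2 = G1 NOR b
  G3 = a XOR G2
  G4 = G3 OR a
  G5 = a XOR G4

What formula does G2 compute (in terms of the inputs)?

(a OR b) NOR b

G1 = a OR b
G2 = G1 NOR b = (a OR b) NOR b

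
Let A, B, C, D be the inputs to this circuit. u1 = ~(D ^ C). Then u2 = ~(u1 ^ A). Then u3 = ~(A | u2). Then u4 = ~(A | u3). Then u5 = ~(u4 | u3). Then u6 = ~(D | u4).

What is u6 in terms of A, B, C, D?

u1 = ~(D ^ C)
u2 = ~(u1 ^ A) = ~((~(D ^ C)) ^ A)
u3 = ~(A | u2) = ~(A | (~((~(D ^ C)) ^ A)))
u4 = ~(A | u3) = ~(A | (~(A | (~((~(D ^ C)) ^ A)))))
u6 = ~(D | u4) = ~(D | (~(A | (~(A | (~((~(D ^ C)) ^ A)))))))

~(D | (~(A | (~(A | (~((~(D ^ C)) ^ A)))))))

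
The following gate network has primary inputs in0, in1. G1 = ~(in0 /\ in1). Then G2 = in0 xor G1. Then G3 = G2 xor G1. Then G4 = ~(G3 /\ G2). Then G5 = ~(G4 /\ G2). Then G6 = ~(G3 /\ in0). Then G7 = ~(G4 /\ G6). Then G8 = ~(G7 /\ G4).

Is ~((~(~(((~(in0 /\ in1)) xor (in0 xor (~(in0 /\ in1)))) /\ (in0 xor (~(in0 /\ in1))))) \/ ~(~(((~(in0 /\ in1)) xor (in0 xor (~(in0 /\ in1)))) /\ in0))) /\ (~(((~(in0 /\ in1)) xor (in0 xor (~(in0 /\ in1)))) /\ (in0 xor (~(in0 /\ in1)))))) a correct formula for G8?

G1 = ~(in0 /\ in1)
G2 = in0 xor G1 = in0 xor (~(in0 /\ in1))
G3 = G2 xor G1 = (in0 xor (~(in0 /\ in1))) xor (~(in0 /\ in1))
G4 = ~(G3 /\ G2) = ~(((in0 xor (~(in0 /\ in1))) xor (~(in0 /\ in1))) /\ (in0 xor (~(in0 /\ in1))))
G6 = ~(G3 /\ in0) = ~(((in0 xor (~(in0 /\ in1))) xor (~(in0 /\ in1))) /\ in0)
G7 = ~(G4 /\ G6) = ~((~(((in0 xor (~(in0 /\ in1))) xor (~(in0 /\ in1))) /\ (in0 xor (~(in0 /\ in1))))) /\ (~(((in0 xor (~(in0 /\ in1))) xor (~(in0 /\ in1))) /\ in0)))
G8 = ~(G7 /\ G4) = ~((~((~(((in0 xor (~(in0 /\ in1))) xor (~(in0 /\ in1))) /\ (in0 xor (~(in0 /\ in1))))) /\ (~(((in0 xor (~(in0 /\ in1))) xor (~(in0 /\ in1))) /\ in0)))) /\ (~(((in0 xor (~(in0 /\ in1))) xor (~(in0 /\ in1))) /\ (in0 xor (~(in0 /\ in1))))))
At in0=1, in1=0: circuit gives 0, formula gives 0.
At in0=0, in1=0: circuit gives 1, formula gives 1.
Agrees on all 4 inputs.

Yes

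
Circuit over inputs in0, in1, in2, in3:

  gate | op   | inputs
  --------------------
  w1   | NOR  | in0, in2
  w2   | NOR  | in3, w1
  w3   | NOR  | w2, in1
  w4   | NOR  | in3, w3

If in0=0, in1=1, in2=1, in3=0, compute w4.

1

w1 = 0 NOR 1 = 0
w2 = 0 NOR 0 = 1
w3 = 1 NOR 1 = 0
w4 = 0 NOR 0 = 1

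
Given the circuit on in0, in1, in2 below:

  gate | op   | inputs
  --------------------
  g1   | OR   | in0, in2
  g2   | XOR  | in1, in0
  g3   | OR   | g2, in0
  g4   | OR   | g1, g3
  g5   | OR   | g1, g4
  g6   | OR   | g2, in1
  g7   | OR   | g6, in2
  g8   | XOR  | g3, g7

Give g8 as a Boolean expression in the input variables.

((in1 XOR in0) OR in0) XOR (((in1 XOR in0) OR in1) OR in2)

g2 = in1 XOR in0
g3 = g2 OR in0 = (in1 XOR in0) OR in0
g6 = g2 OR in1 = (in1 XOR in0) OR in1
g7 = g6 OR in2 = ((in1 XOR in0) OR in1) OR in2
g8 = g3 XOR g7 = ((in1 XOR in0) OR in0) XOR (((in1 XOR in0) OR in1) OR in2)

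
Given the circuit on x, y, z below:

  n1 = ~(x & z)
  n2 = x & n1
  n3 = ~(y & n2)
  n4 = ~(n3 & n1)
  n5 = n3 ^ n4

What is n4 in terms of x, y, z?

~((~(y & (x & (~(x & z))))) & (~(x & z)))

n1 = ~(x & z)
n2 = x & n1 = x & (~(x & z))
n3 = ~(y & n2) = ~(y & (x & (~(x & z))))
n4 = ~(n3 & n1) = ~((~(y & (x & (~(x & z))))) & (~(x & z)))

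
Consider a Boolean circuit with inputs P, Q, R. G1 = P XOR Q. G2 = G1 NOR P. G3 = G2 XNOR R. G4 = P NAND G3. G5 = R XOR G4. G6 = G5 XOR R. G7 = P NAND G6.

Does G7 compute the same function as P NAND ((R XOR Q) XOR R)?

G1 = P XOR Q
G2 = G1 NOR P = (P XOR Q) NOR P
G3 = G2 XNOR R = ((P XOR Q) NOR P) XNOR R
G4 = P NAND G3 = P NAND (((P XOR Q) NOR P) XNOR R)
G5 = R XOR G4 = R XOR (P NAND (((P XOR Q) NOR P) XNOR R))
G6 = G5 XOR R = (R XOR (P NAND (((P XOR Q) NOR P) XNOR R))) XOR R
G7 = P NAND G6 = P NAND ((R XOR (P NAND (((P XOR Q) NOR P) XNOR R))) XOR R)
At P=1, Q=0, R=1: circuit gives 0, formula gives 1.

No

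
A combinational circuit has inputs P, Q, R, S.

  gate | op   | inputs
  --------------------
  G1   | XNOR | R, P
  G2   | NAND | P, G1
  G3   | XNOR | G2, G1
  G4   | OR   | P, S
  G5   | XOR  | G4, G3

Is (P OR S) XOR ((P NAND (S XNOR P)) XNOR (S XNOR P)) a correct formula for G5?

G1 = R XNOR P
G2 = P NAND G1 = P NAND (R XNOR P)
G3 = G2 XNOR G1 = (P NAND (R XNOR P)) XNOR (R XNOR P)
G4 = P OR S
G5 = G4 XOR G3 = (P OR S) XOR ((P NAND (R XNOR P)) XNOR (R XNOR P))
At P=0, Q=0, R=0, S=1: circuit gives 0, formula gives 1.

No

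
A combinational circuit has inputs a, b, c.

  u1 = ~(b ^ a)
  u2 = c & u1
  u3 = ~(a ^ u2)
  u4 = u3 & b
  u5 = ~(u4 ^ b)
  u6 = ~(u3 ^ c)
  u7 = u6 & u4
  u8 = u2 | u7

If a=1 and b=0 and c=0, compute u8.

u1 = ~(0 ^ 1) = 0
u2 = 0 & 0 = 0
u3 = ~(1 ^ 0) = 0
u4 = 0 & 0 = 0
u6 = ~(0 ^ 0) = 1
u7 = 1 & 0 = 0
u8 = 0 | 0 = 0

0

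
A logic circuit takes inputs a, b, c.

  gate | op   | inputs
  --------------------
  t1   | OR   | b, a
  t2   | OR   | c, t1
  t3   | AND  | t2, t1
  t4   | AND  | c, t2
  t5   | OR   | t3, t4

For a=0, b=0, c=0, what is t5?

t1 = 0 OR 0 = 0
t2 = 0 OR 0 = 0
t3 = 0 AND 0 = 0
t4 = 0 AND 0 = 0
t5 = 0 OR 0 = 0

0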